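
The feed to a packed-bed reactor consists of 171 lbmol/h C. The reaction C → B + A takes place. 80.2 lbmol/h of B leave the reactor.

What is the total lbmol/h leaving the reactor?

251 lbmol/h

For B: n = n₀ + 1ξ → 80.2 = 0 + 1ξ, giving ξ = 80.2 lbmol/h.
Outlet amounts (n = n₀ + ν ξ):
  C: 171 − 1(80.2) = 90.8
  B: 0 + 1(80.2) = 80.2
  A: 0 + 1(80.2) = 80.2
Total out = 90.8 + 80.2 + 80.2 = 251.2 lbmol/h.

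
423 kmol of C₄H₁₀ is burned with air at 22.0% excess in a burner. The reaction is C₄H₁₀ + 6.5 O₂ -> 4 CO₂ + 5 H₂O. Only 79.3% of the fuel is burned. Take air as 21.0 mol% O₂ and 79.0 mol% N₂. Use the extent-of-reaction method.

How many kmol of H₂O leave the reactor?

1680 kmol

Stoichiometric O₂ = 6.5 × 423 = 2750 kmol; O₂ fed = 2750 × 1.220 = 3354 kmol.
N₂ fed = 3354 × 79/21 = 12620 kmol.
Fuel reacted = 0.793 × 423 → ξ = 335.4 kmol.
Outlet (n = n₀ + ν ξ):
  C₄H₁₀: 423 − 1(335.4) = 87.56
  O₂: 3354 − 6.5(335.4) = 1174
  N₂: 12620 (inert)
  CO₂: 0 + 4(335.4) = 1342
  H₂O: 0 + 5(335.4) = 1677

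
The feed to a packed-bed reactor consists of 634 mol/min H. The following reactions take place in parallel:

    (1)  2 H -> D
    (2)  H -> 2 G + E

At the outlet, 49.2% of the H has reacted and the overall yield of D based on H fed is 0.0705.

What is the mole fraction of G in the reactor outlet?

0.43

Yield of D: 1ξ₁ / 634 = 0.0705 → ξ₁ = 44.7 mol/min.
Conversion of H: 2ξ₁ + 1ξ₂ = 0.492 × 634 = 311.9 → ξ₂ = 222.5 mol/min.
Outlet amounts (n = n₀ + Σ ν·ξ):
  H: 634 − 2(44.7) − 1(222.5) = 322.1
  D: 0 + 1(44.7) = 44.7
  G: 0 + 2(222.5) = 445.1
  E: 0 + 1(222.5) = 222.5
Total out = 1034 mol/min; y_G = 445.1 / 1034 = 0.4303.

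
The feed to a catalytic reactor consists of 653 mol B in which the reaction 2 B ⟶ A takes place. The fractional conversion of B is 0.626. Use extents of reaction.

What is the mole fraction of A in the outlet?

0.456

B reacted = 0.626 × 653 = 408.8 mol; ν_B = −2, so ξ = 408.8/2 = 204.4 mol.
Outlet amounts (n = n₀ + ν ξ):
  B: 653 − 2(204.4) = 244.2
  A: 0 + 1(204.4) = 204.4
Total out = 448.6 mol; y_A = 204.4 / 448.6 = 0.4556.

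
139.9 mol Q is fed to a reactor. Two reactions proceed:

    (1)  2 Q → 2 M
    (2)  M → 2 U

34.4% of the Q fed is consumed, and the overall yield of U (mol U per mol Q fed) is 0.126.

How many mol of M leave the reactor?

Conversion of Q: Q consumed = 2ξ₁ = 0.344 × 139.9 → ξ₁ = 24.06 mol.
Yield of U: 2ξ₂ / 139.9 = 0.126 → ξ₂ = 8.814 mol.
Outlet amounts (n = n₀ + Σ ν·ξ):
  Q: 139.9 − 2(24.06) = 91.77
  M: 0 + 2(24.06) − 1(8.814) = 39.31
  U: 0 + 2(8.814) = 17.63

39.3 mol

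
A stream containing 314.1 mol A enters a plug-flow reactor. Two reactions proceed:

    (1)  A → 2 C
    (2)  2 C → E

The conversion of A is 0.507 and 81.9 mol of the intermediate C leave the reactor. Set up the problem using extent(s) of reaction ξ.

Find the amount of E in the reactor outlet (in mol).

118 mol

Conversion of A: A consumed = 1ξ₁ = 0.507 × 314.1 → ξ₁ = 159.2 mol.
C balance: n_C = 0 + 2ξ₁ − 2ξ₂ = 81.9 → ξ₂ = (2·159.2 − 81.9)/2 = 118.3 mol.
Outlet amounts (n = n₀ + Σ ν·ξ):
  A: 314.1 − 1(159.2) = 154.9
  C: 0 + 2(159.2) − 2(118.3) = 81.9
  E: 0 + 1(118.3) = 118.3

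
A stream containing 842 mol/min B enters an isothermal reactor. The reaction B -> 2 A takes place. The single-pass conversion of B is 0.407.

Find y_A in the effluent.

B reacted = 0.407 × 842 = 342.7 mol/min; ν_B = −1, so ξ = 342.7/1 = 342.7 mol/min.
Outlet amounts (n = n₀ + ν ξ):
  B: 842 − 1(342.7) = 499.3
  A: 0 + 2(342.7) = 685.4
Total out = 1185 mol/min; y_A = 685.4 / 1185 = 0.5785.

0.579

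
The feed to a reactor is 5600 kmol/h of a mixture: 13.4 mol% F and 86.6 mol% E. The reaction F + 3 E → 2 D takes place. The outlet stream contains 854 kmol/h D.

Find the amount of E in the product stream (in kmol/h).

3570 kmol/h

For D: n = n₀ + 2ξ → 854 = 0 + 2ξ, giving ξ = 427 kmol/h.
Outlet amounts (n = n₀ + ν ξ):
  F: 750.4 − 1(427) = 323.4
  E: 4850 − 3(427) = 3569
  D: 0 + 2(427) = 854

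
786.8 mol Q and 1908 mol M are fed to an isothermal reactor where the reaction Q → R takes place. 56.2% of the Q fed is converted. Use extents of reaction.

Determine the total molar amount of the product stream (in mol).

Q reacted = 0.562 × 786.8 = 442.2 mol; ν_Q = −1, so ξ = 442.2/1 = 442.2 mol.
Outlet amounts (n = n₀ + ν ξ):
  Q: 786.8 − 1(442.2) = 344.6
  R: 0 + 1(442.2) = 442.2
  M: 1908 (inert)
Total out = 344.6 + 442.2 + 1908 = 2695 mol.

2690 mol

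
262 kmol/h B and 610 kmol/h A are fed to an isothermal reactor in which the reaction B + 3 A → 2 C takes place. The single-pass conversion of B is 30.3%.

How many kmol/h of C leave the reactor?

B reacted = 0.303 × 262 = 79.39 kmol/h; ν_B = −1, so ξ = 79.39/1 = 79.39 kmol/h.
Outlet amounts (n = n₀ + ν ξ):
  B: 262 − 1(79.39) = 182.6
  A: 610 − 3(79.39) = 371.8
  C: 0 + 2(79.39) = 158.8

159 kmol/h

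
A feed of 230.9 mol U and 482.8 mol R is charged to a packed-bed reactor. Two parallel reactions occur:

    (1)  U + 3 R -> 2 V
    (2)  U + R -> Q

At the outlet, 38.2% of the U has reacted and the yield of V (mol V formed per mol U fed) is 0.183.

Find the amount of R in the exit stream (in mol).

Yield of V: 2ξ₁ / 230.9 = 0.183 → ξ₁ = 21.13 mol.
Conversion of U: 1ξ₁ + 1ξ₂ = 0.382 × 230.9 = 88.2 → ξ₂ = 67.08 mol.
Outlet amounts (n = n₀ + Σ ν·ξ):
  U: 230.9 − 1(21.13) − 1(67.08) = 142.7
  R: 482.8 − 3(21.13) − 1(67.08) = 352.3
  V: 0 + 2(21.13) = 42.25
  Q: 0 + 1(67.08) = 67.08

352 mol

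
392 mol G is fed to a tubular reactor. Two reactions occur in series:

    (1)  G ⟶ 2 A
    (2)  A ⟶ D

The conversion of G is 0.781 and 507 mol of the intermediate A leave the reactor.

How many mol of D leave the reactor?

Conversion of G: G consumed = 1ξ₁ = 0.781 × 392 → ξ₁ = 306.2 mol.
A balance: n_A = 0 + 2ξ₁ − 1ξ₂ = 507 → ξ₂ = (2·306.2 − 507)/1 = 105.3 mol.
Outlet amounts (n = n₀ + Σ ν·ξ):
  G: 392 − 1(306.2) = 85.85
  A: 0 + 2(306.2) − 1(105.3) = 507
  D: 0 + 1(105.3) = 105.3

105 mol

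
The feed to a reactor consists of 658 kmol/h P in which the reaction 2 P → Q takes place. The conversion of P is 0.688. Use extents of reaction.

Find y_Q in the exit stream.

P reacted = 0.688 × 658 = 452.7 kmol/h; ν_P = −2, so ξ = 452.7/2 = 226.4 kmol/h.
Outlet amounts (n = n₀ + ν ξ):
  P: 658 − 2(226.4) = 205.3
  Q: 0 + 1(226.4) = 226.4
Total out = 431.6 kmol/h; y_Q = 226.4 / 431.6 = 0.5244.

0.524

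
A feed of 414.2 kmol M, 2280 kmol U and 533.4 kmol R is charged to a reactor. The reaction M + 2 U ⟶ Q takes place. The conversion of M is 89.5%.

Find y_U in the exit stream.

0.619

M reacted = 0.895 × 414.2 = 370.7 kmol; ν_M = −1, so ξ = 370.7/1 = 370.7 kmol.
Outlet amounts (n = n₀ + ν ξ):
  M: 414.2 − 1(370.7) = 43.49
  U: 2280 − 2(370.7) = 1539
  Q: 0 + 1(370.7) = 370.7
  R: 533.4 (inert)
Total out = 2486 kmol; y_U = 1539 / 2486 = 0.6189.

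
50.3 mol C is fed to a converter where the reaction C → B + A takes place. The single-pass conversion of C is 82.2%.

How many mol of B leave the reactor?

C reacted = 0.822 × 50.3 = 41.35 mol; ν_C = −1, so ξ = 41.35/1 = 41.35 mol.
Outlet amounts (n = n₀ + ν ξ):
  C: 50.3 − 1(41.35) = 8.953
  B: 0 + 1(41.35) = 41.35
  A: 0 + 1(41.35) = 41.35

41.3 mol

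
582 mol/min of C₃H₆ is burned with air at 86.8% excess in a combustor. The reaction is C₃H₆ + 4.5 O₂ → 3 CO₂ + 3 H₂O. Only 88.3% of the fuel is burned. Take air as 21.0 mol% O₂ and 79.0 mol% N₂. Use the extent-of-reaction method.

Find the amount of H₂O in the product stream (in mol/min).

1540 mol/min

Stoichiometric O₂ = 4.5 × 582 = 2619 mol/min; O₂ fed = 2619 × 1.868 = 4892 mol/min.
N₂ fed = 4892 × 79/21 = 18400 mol/min.
Fuel reacted = 0.883 × 582 → ξ = 513.9 mol/min.
Outlet (n = n₀ + ν ξ):
  C₃H₆: 582 − 1(513.9) = 68.09
  O₂: 4892 − 4.5(513.9) = 2580
  N₂: 18400 (inert)
  CO₂: 0 + 3(513.9) = 1542
  H₂O: 0 + 3(513.9) = 1542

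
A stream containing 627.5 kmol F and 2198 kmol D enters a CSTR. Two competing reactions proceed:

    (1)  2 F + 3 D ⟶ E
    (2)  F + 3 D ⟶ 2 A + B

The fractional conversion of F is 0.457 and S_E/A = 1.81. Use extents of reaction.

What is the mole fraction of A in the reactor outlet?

Conversion of F: F consumed = 0.457 × 627.5 = 286.8 kmol = 2ξ₁ + 1ξ₂.
Selectivity: 1ξ₁ / (2ξ₂) = 1.81 → ξ₁ = 3.62 ξ₂.
Substitute: (2·3.62 + 1) ξ₂ = 286.8 → ξ₂ = 34.8 kmol, ξ₁ = 126 kmol.
Outlet amounts (n = n₀ + Σ ν·ξ):
  F: 627.5 − 2(126) − 1(34.8) = 340.7
  D: 2198 − 3(126) − 3(34.8) = 1716
  E: 0 + 1(126) = 126
  A: 0 + 2(34.8) = 69.6
  B: 0 + 1(34.8) = 34.8
Total out = 2287 kmol; y_A = 69.6 / 2287 = 0.03044.

0.0304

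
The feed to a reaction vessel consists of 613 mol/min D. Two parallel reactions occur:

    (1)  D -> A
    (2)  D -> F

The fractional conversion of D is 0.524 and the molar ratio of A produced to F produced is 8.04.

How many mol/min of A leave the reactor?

286 mol/min

Conversion of D: D consumed = 0.524 × 613 = 321.2 mol/min = 1ξ₁ + 1ξ₂.
Selectivity: 1ξ₁ / (1ξ₂) = 8.04 → ξ₁ = 8.04 ξ₂.
Substitute: (1·8.04 + 1) ξ₂ = 321.2 → ξ₂ = 35.53 mol/min, ξ₁ = 285.7 mol/min.
Outlet amounts (n = n₀ + Σ ν·ξ):
  D: 613 − 1(285.7) − 1(35.53) = 291.8
  A: 0 + 1(285.7) = 285.7
  F: 0 + 1(35.53) = 35.53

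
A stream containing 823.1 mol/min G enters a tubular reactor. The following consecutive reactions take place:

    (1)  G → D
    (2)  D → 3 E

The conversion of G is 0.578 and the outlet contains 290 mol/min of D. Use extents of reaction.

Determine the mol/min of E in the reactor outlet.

Conversion of G: G consumed = 1ξ₁ = 0.578 × 823.1 → ξ₁ = 475.8 mol/min.
D balance: n_D = 0 + 1ξ₁ − 1ξ₂ = 290 → ξ₂ = (1·475.8 − 290)/1 = 185.8 mol/min.
Outlet amounts (n = n₀ + Σ ν·ξ):
  G: 823.1 − 1(475.8) = 347.3
  D: 0 + 1(475.8) − 1(185.8) = 290
  E: 0 + 3(185.8) = 557.3

557 mol/min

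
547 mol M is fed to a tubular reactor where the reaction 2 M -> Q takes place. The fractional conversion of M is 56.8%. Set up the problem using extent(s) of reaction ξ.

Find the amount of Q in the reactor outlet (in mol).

155 mol

M reacted = 0.568 × 547 = 310.7 mol; ν_M = −2, so ξ = 310.7/2 = 155.3 mol.
Outlet amounts (n = n₀ + ν ξ):
  M: 547 − 2(155.3) = 236.3
  Q: 0 + 1(155.3) = 155.3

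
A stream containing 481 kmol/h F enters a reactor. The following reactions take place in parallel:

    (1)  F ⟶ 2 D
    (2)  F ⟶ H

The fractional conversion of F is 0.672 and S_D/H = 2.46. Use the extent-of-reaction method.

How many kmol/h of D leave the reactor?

Conversion of F: F consumed = 0.672 × 481 = 323.2 kmol/h = 1ξ₁ + 1ξ₂.
Selectivity: 2ξ₁ / (1ξ₂) = 2.46 → ξ₁ = 1.23 ξ₂.
Substitute: (1·1.23 + 1) ξ₂ = 323.2 → ξ₂ = 144.9 kmol/h, ξ₁ = 178.3 kmol/h.
Outlet amounts (n = n₀ + Σ ν·ξ):
  F: 481 − 1(178.3) − 1(144.9) = 157.8
  D: 0 + 2(178.3) = 356.6
  H: 0 + 1(144.9) = 144.9

357 kmol/h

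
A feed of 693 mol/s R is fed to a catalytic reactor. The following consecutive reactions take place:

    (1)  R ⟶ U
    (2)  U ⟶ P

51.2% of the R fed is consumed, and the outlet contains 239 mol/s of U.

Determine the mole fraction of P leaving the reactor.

0.167

Conversion of R: R consumed = 1ξ₁ = 0.512 × 693 → ξ₁ = 354.8 mol/s.
U balance: n_U = 0 + 1ξ₁ − 1ξ₂ = 239 → ξ₂ = (1·354.8 − 239)/1 = 115.8 mol/s.
Outlet amounts (n = n₀ + Σ ν·ξ):
  R: 693 − 1(354.8) = 338.2
  U: 0 + 1(354.8) − 1(115.8) = 239
  P: 0 + 1(115.8) = 115.8
Total out = 693 mol/s; y_P = 115.8 / 693 = 0.1671.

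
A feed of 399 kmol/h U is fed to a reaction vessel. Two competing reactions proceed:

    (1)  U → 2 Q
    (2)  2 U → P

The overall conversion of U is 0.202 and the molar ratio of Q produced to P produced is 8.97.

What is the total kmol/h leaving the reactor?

Conversion of U: U consumed = 0.202 × 399 = 80.6 kmol/h = 1ξ₁ + 2ξ₂.
Selectivity: 2ξ₁ / (1ξ₂) = 8.97 → ξ₁ = 4.485 ξ₂.
Substitute: (1·4.485 + 2) ξ₂ = 80.6 → ξ₂ = 12.43 kmol/h, ξ₁ = 55.74 kmol/h.
Outlet amounts (n = n₀ + Σ ν·ξ):
  U: 399 − 1(55.74) − 2(12.43) = 318.4
  Q: 0 + 2(55.74) = 111.5
  P: 0 + 1(12.43) = 12.43
Total out = 318.4 + 111.5 + 12.43 = 442.3 kmol/h.

442 kmol/h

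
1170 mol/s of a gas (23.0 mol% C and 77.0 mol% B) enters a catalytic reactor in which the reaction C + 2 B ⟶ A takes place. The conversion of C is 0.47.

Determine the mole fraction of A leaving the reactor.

C reacted = 0.47 × 269.1 = 126.5 mol/s; ν_C = −1, so ξ = 126.5/1 = 126.5 mol/s.
Outlet amounts (n = n₀ + ν ξ):
  C: 269.1 − 1(126.5) = 142.6
  B: 900.9 − 2(126.5) = 647.9
  A: 0 + 1(126.5) = 126.5
Total out = 917 mol/s; y_A = 126.5 / 917 = 0.1379.

0.138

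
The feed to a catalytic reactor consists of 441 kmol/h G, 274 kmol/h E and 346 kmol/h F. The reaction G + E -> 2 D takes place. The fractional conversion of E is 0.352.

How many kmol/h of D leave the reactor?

E reacted = 0.352 × 274 = 96.45 kmol/h; ν_E = −1, so ξ = 96.45/1 = 96.45 kmol/h.
Outlet amounts (n = n₀ + ν ξ):
  G: 441 − 1(96.45) = 344.6
  E: 274 − 1(96.45) = 177.6
  D: 0 + 2(96.45) = 192.9
  F: 346 (inert)

193 kmol/h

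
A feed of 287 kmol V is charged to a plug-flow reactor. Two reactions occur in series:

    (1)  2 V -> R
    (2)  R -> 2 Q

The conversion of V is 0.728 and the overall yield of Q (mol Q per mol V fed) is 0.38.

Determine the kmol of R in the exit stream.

Conversion of V: V consumed = 2ξ₁ = 0.728 × 287 → ξ₁ = 104.5 kmol.
Yield of Q: 2ξ₂ / 287 = 0.38 → ξ₂ = 54.53 kmol.
Outlet amounts (n = n₀ + Σ ν·ξ):
  V: 287 − 2(104.5) = 78.06
  R: 0 + 1(104.5) − 1(54.53) = 49.94
  Q: 0 + 2(54.53) = 109.1

49.9 kmol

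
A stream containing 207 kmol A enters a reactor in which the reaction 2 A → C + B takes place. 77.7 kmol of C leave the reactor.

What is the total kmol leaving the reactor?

For C: n = n₀ + 1ξ → 77.7 = 0 + 1ξ, giving ξ = 77.7 kmol.
Outlet amounts (n = n₀ + ν ξ):
  A: 207 − 2(77.7) = 51.6
  C: 0 + 1(77.7) = 77.7
  B: 0 + 1(77.7) = 77.7
Total out = 51.6 + 77.7 + 77.7 = 207 kmol.

207 kmol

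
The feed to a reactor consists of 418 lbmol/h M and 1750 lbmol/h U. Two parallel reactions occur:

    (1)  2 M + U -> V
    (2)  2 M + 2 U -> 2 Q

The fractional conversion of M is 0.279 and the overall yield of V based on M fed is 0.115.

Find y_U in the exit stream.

0.82

Yield of V: 1ξ₁ / 418 = 0.115 → ξ₁ = 48.07 lbmol/h.
Conversion of M: 2ξ₁ + 2ξ₂ = 0.279 × 418 = 116.6 → ξ₂ = 10.24 lbmol/h.
Outlet amounts (n = n₀ + Σ ν·ξ):
  M: 418 − 2(48.07) − 2(10.24) = 301.4
  U: 1750 − 1(48.07) − 2(10.24) = 1681
  V: 0 + 1(48.07) = 48.07
  Q: 0 + 2(10.24) = 20.48
Total out = 2051 lbmol/h; y_U = 1681 / 2051 = 0.8197.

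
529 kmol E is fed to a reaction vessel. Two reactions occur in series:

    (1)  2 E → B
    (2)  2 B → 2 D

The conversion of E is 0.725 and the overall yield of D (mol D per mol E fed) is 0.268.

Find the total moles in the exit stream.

Conversion of E: E consumed = 2ξ₁ = 0.725 × 529 → ξ₁ = 191.8 kmol.
Yield of D: 2ξ₂ / 529 = 0.268 → ξ₂ = 70.89 kmol.
Outlet amounts (n = n₀ + Σ ν·ξ):
  E: 529 − 2(191.8) = 145.5
  B: 0 + 1(191.8) − 2(70.89) = 49.99
  D: 0 + 2(70.89) = 141.8
Total out = 145.5 + 49.99 + 141.8 = 337.2 kmol.

337 kmol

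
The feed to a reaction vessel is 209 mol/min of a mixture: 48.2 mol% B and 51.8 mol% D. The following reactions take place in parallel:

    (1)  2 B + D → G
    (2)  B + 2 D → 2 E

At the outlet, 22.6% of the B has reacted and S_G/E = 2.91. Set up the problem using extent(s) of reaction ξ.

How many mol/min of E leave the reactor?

Conversion of B: B consumed = 0.226 × 100.7 = 22.77 mol/min = 2ξ₁ + 1ξ₂.
Selectivity: 1ξ₁ / (2ξ₂) = 2.91 → ξ₁ = 5.82 ξ₂.
Substitute: (2·5.82 + 1) ξ₂ = 22.77 → ξ₂ = 1.801 mol/min, ξ₁ = 10.48 mol/min.
Outlet amounts (n = n₀ + Σ ν·ξ):
  B: 100.7 − 2(10.48) − 1(1.801) = 77.97
  D: 108.3 − 1(10.48) − 2(1.801) = 94.18
  G: 0 + 1(10.48) = 10.48
  E: 0 + 2(1.801) = 3.602

3.6 mol/min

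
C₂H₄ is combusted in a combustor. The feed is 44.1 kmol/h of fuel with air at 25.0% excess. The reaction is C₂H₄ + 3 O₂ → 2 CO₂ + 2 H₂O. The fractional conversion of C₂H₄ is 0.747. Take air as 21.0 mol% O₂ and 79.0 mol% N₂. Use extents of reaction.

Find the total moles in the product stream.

Stoichiometric O₂ = 3 × 44.1 = 132.3 kmol/h; O₂ fed = 132.3 × 1.250 = 165.4 kmol/h.
N₂ fed = 165.4 × 79/21 = 622.1 kmol/h.
Fuel reacted = 0.747 × 44.1 → ξ = 32.94 kmol/h.
Outlet (n = n₀ + ν ξ):
  C₂H₄: 44.1 − 1(32.94) = 11.16
  O₂: 165.4 − 3(32.94) = 66.55
  N₂: 622.1 (inert)
  CO₂: 0 + 2(32.94) = 65.89
  H₂O: 0 + 2(32.94) = 65.89
Total out = 11.16 + 66.55 + 622.1 + 65.89 + 65.89 = 831.6 kmol/h.

832 kmol/h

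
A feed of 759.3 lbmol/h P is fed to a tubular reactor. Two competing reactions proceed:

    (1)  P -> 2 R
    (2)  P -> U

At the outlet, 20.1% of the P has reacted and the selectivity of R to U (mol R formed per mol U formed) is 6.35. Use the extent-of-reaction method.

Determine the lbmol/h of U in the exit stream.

Conversion of P: P consumed = 0.201 × 759.3 = 152.6 lbmol/h = 1ξ₁ + 1ξ₂.
Selectivity: 2ξ₁ / (1ξ₂) = 6.35 → ξ₁ = 3.175 ξ₂.
Substitute: (1·3.175 + 1) ξ₂ = 152.6 → ξ₂ = 36.56 lbmol/h, ξ₁ = 116.1 lbmol/h.
Outlet amounts (n = n₀ + Σ ν·ξ):
  P: 759.3 − 1(116.1) − 1(36.56) = 606.7
  R: 0 + 2(116.1) = 232.1
  U: 0 + 1(36.56) = 36.56

36.6 lbmol/h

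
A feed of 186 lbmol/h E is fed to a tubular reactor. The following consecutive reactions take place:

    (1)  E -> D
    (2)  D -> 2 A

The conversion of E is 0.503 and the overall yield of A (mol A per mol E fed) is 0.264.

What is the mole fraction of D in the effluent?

0.328

Conversion of E: E consumed = 1ξ₁ = 0.503 × 186 → ξ₁ = 93.56 lbmol/h.
Yield of A: 2ξ₂ / 186 = 0.264 → ξ₂ = 24.55 lbmol/h.
Outlet amounts (n = n₀ + Σ ν·ξ):
  E: 186 − 1(93.56) = 92.44
  D: 0 + 1(93.56) − 1(24.55) = 69.01
  A: 0 + 2(24.55) = 49.1
Total out = 210.6 lbmol/h; y_D = 69.01 / 210.6 = 0.3277.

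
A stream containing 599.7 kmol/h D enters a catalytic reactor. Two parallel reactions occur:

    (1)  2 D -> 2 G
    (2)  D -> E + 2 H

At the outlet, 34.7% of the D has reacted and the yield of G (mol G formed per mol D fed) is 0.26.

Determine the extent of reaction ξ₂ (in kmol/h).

Yield of G: 2ξ₁ / 599.7 = 0.26 → ξ₁ = 77.96 kmol/h.
Conversion of D: 2ξ₁ + 1ξ₂ = 0.347 × 599.7 = 208.1 → ξ₂ = 52.17 kmol/h.
Outlet amounts (n = n₀ + Σ ν·ξ):
  D: 599.7 − 2(77.96) − 1(52.17) = 391.6
  G: 0 + 2(77.96) = 155.9
  E: 0 + 1(52.17) = 52.17
  H: 0 + 2(52.17) = 104.3

ξ₂ = 52.2 kmol/h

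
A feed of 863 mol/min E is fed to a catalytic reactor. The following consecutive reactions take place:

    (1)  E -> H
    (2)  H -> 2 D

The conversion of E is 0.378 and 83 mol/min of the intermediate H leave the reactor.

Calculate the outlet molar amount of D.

486 mol/min

Conversion of E: E consumed = 1ξ₁ = 0.378 × 863 → ξ₁ = 326.2 mol/min.
H balance: n_H = 0 + 1ξ₁ − 1ξ₂ = 83 → ξ₂ = (1·326.2 − 83)/1 = 243.2 mol/min.
Outlet amounts (n = n₀ + Σ ν·ξ):
  E: 863 − 1(326.2) = 536.8
  H: 0 + 1(326.2) − 1(243.2) = 83
  D: 0 + 2(243.2) = 486.4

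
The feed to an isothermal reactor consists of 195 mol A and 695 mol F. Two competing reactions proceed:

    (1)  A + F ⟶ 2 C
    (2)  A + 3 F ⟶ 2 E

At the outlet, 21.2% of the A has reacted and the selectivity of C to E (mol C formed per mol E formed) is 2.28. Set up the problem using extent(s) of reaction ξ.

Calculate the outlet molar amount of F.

Conversion of A: A consumed = 0.212 × 195 = 41.34 mol = 1ξ₁ + 1ξ₂.
Selectivity: 2ξ₁ / (2ξ₂) = 2.28 → ξ₁ = 2.28 ξ₂.
Substitute: (1·2.28 + 1) ξ₂ = 41.34 → ξ₂ = 12.6 mol, ξ₁ = 28.74 mol.
Outlet amounts (n = n₀ + Σ ν·ξ):
  A: 195 − 1(28.74) − 1(12.6) = 153.7
  F: 695 − 1(28.74) − 3(12.6) = 628.5
  C: 0 + 2(28.74) = 57.47
  E: 0 + 2(12.6) = 25.21

628 mol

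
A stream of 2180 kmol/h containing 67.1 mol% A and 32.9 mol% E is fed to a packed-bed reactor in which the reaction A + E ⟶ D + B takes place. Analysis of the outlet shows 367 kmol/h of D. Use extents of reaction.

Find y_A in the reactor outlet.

0.503

For D: n = n₀ + 1ξ → 367 = 0 + 1ξ, giving ξ = 367 kmol/h.
Outlet amounts (n = n₀ + ν ξ):
  A: 1463 − 1(367) = 1096
  E: 717.2 − 1(367) = 350.2
  D: 0 + 1(367) = 367
  B: 0 + 1(367) = 367
Total out = 2180 kmol/h; y_A = 1096 / 2180 = 0.5027.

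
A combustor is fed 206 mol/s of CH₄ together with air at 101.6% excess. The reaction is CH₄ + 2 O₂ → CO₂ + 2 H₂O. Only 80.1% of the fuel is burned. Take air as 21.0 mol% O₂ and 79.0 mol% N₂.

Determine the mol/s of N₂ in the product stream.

3120 mol/s

Stoichiometric O₂ = 2 × 206 = 412 mol/s; O₂ fed = 412 × 2.016 = 830.6 mol/s.
N₂ fed = 830.6 × 79/21 = 3125 mol/s.
Fuel reacted = 0.801 × 206 → ξ = 165 mol/s.
Outlet (n = n₀ + ν ξ):
  CH₄: 206 − 1(165) = 40.99
  O₂: 830.6 − 2(165) = 500.6
  N₂: 3125 (inert)
  CO₂: 0 + 1(165) = 165
  H₂O: 0 + 2(165) = 330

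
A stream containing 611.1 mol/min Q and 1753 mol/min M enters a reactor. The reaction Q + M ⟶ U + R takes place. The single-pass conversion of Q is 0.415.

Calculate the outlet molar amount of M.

1500 mol/min

Q reacted = 0.415 × 611.1 = 253.6 mol/min; ν_Q = −1, so ξ = 253.6/1 = 253.6 mol/min.
Outlet amounts (n = n₀ + ν ξ):
  Q: 611.1 − 1(253.6) = 357.5
  M: 1753 − 1(253.6) = 1499
  U: 0 + 1(253.6) = 253.6
  R: 0 + 1(253.6) = 253.6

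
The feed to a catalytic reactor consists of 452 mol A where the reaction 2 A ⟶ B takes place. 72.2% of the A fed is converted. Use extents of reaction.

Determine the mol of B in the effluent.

A reacted = 0.722 × 452 = 326.3 mol; ν_A = −2, so ξ = 326.3/2 = 163.2 mol.
Outlet amounts (n = n₀ + ν ξ):
  A: 452 − 2(163.2) = 125.7
  B: 0 + 1(163.2) = 163.2

163 mol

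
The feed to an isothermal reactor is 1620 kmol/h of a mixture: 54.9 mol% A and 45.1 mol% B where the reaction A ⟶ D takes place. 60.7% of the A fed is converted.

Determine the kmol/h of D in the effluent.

540 kmol/h

A reacted = 0.607 × 889.4 = 539.9 kmol/h; ν_A = −1, so ξ = 539.9/1 = 539.9 kmol/h.
Outlet amounts (n = n₀ + ν ξ):
  A: 889.4 − 1(539.9) = 349.5
  D: 0 + 1(539.9) = 539.9
  B: 730.6 (inert)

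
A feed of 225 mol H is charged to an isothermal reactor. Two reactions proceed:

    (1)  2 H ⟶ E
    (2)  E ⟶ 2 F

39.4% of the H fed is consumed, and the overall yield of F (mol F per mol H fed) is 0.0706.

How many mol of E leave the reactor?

Conversion of H: H consumed = 2ξ₁ = 0.394 × 225 → ξ₁ = 44.33 mol.
Yield of F: 2ξ₂ / 225 = 0.0706 → ξ₂ = 7.942 mol.
Outlet amounts (n = n₀ + Σ ν·ξ):
  H: 225 − 2(44.33) = 136.3
  E: 0 + 1(44.33) − 1(7.942) = 36.38
  F: 0 + 2(7.942) = 15.88

36.4 mol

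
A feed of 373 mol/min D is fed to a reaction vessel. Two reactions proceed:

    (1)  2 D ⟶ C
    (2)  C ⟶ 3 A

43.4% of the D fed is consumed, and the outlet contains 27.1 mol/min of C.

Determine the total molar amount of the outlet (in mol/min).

400 mol/min

Conversion of D: D consumed = 2ξ₁ = 0.434 × 373 → ξ₁ = 80.94 mol/min.
C balance: n_C = 0 + 1ξ₁ − 1ξ₂ = 27.1 → ξ₂ = (1·80.94 − 27.1)/1 = 53.84 mol/min.
Outlet amounts (n = n₀ + Σ ν·ξ):
  D: 373 − 2(80.94) = 211.1
  C: 0 + 1(80.94) − 1(53.84) = 27.1
  A: 0 + 3(53.84) = 161.5
Total out = 211.1 + 27.1 + 161.5 = 399.7 mol/min.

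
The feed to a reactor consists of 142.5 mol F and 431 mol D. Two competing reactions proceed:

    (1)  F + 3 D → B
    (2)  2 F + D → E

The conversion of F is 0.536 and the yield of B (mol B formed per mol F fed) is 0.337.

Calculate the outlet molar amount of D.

273 mol

Yield of B: 1ξ₁ / 142.5 = 0.337 → ξ₁ = 48.02 mol.
Conversion of F: 1ξ₁ + 2ξ₂ = 0.536 × 142.5 = 76.38 → ξ₂ = 14.18 mol.
Outlet amounts (n = n₀ + Σ ν·ξ):
  F: 142.5 − 1(48.02) − 2(14.18) = 66.12
  D: 431 − 3(48.02) − 1(14.18) = 272.8
  B: 0 + 1(48.02) = 48.02
  E: 0 + 1(14.18) = 14.18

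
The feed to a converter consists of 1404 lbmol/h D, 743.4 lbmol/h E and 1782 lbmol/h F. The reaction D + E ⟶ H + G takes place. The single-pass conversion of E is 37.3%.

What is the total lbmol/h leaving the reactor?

E reacted = 0.373 × 743.4 = 277.3 lbmol/h; ν_E = −1, so ξ = 277.3/1 = 277.3 lbmol/h.
Outlet amounts (n = n₀ + ν ξ):
  D: 1404 − 1(277.3) = 1127
  E: 743.4 − 1(277.3) = 466.1
  H: 0 + 1(277.3) = 277.3
  G: 0 + 1(277.3) = 277.3
  F: 1782 (inert)
Total out = 1127 + 466.1 + 277.3 + 277.3 + 1782 = 3929 lbmol/h.

3930 lbmol/h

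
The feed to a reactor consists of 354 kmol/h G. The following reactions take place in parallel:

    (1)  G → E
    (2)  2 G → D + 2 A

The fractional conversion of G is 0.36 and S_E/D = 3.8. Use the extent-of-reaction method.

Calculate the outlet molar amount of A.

Conversion of G: G consumed = 0.36 × 354 = 127.4 kmol/h = 1ξ₁ + 2ξ₂.
Selectivity: 1ξ₁ / (1ξ₂) = 3.8 → ξ₁ = 3.8 ξ₂.
Substitute: (1·3.8 + 2) ξ₂ = 127.4 → ξ₂ = 21.97 kmol/h, ξ₁ = 83.5 kmol/h.
Outlet amounts (n = n₀ + Σ ν·ξ):
  G: 354 − 1(83.5) − 2(21.97) = 226.6
  E: 0 + 1(83.5) = 83.5
  D: 0 + 1(21.97) = 21.97
  A: 0 + 2(21.97) = 43.94

43.9 kmol/h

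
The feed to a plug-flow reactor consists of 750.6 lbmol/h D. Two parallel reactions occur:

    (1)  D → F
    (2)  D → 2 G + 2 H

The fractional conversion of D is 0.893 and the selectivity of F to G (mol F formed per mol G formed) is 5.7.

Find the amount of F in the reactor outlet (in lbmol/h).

Conversion of D: D consumed = 0.893 × 750.6 = 670.3 lbmol/h = 1ξ₁ + 1ξ₂.
Selectivity: 1ξ₁ / (2ξ₂) = 5.7 → ξ₁ = 11.4 ξ₂.
Substitute: (1·11.4 + 1) ξ₂ = 670.3 → ξ₂ = 54.06 lbmol/h, ξ₁ = 616.2 lbmol/h.
Outlet amounts (n = n₀ + Σ ν·ξ):
  D: 750.6 − 1(616.2) − 1(54.06) = 80.31
  F: 0 + 1(616.2) = 616.2
  G: 0 + 2(54.06) = 108.1
  H: 0 + 2(54.06) = 108.1

616 lbmol/h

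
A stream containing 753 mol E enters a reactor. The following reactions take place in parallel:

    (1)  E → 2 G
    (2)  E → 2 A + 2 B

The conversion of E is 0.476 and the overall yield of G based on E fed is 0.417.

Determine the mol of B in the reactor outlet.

403 mol

Yield of G: 2ξ₁ / 753 = 0.417 → ξ₁ = 157 mol.
Conversion of E: 1ξ₁ + 1ξ₂ = 0.476 × 753 = 358.4 → ξ₂ = 201.4 mol.
Outlet amounts (n = n₀ + Σ ν·ξ):
  E: 753 − 1(157) − 1(201.4) = 394.6
  G: 0 + 2(157) = 314
  A: 0 + 2(201.4) = 402.9
  B: 0 + 2(201.4) = 402.9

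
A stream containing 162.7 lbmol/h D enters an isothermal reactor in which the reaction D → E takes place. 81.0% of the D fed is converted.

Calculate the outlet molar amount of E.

D reacted = 0.81 × 162.7 = 131.8 lbmol/h; ν_D = −1, so ξ = 131.8/1 = 131.8 lbmol/h.
Outlet amounts (n = n₀ + ν ξ):
  D: 162.7 − 1(131.8) = 30.91
  E: 0 + 1(131.8) = 131.8

132 lbmol/h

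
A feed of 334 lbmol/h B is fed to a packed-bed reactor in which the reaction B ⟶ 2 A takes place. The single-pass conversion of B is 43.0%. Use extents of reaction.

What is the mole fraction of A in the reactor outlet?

0.601

B reacted = 0.43 × 334 = 143.6 lbmol/h; ν_B = −1, so ξ = 143.6/1 = 143.6 lbmol/h.
Outlet amounts (n = n₀ + ν ξ):
  B: 334 − 1(143.6) = 190.4
  A: 0 + 2(143.6) = 287.2
Total out = 477.6 lbmol/h; y_A = 287.2 / 477.6 = 0.6014.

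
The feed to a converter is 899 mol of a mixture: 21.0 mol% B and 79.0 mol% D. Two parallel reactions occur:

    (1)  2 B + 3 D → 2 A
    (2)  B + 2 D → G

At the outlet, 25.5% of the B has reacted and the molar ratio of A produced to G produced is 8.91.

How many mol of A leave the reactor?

Conversion of B: B consumed = 0.255 × 188.8 = 48.14 mol = 2ξ₁ + 1ξ₂.
Selectivity: 2ξ₁ / (1ξ₂) = 8.91 → ξ₁ = 4.455 ξ₂.
Substitute: (2·4.455 + 1) ξ₂ = 48.14 → ξ₂ = 4.858 mol, ξ₁ = 21.64 mol.
Outlet amounts (n = n₀ + Σ ν·ξ):
  B: 188.8 − 2(21.64) − 1(4.858) = 140.6
  D: 710.2 − 3(21.64) − 2(4.858) = 635.6
  A: 0 + 2(21.64) = 43.28
  G: 0 + 1(4.858) = 4.858

43.3 mol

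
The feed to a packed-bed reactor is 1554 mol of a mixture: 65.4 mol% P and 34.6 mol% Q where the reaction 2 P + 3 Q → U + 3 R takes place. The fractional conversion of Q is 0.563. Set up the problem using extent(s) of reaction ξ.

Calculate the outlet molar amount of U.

101 mol

Q reacted = 0.563 × 537.7 = 302.7 mol; ν_Q = −3, so ξ = 302.7/3 = 100.9 mol.
Outlet amounts (n = n₀ + ν ξ):
  P: 1016 − 2(100.9) = 814.5
  Q: 537.7 − 3(100.9) = 235
  U: 0 + 1(100.9) = 100.9
  R: 0 + 3(100.9) = 302.7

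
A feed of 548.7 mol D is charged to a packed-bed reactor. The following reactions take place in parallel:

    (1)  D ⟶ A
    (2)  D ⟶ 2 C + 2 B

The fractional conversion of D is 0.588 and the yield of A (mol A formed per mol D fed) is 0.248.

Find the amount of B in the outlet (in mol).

Yield of A: 1ξ₁ / 548.7 = 0.248 → ξ₁ = 136.1 mol.
Conversion of D: 1ξ₁ + 1ξ₂ = 0.588 × 548.7 = 322.6 → ξ₂ = 186.6 mol.
Outlet amounts (n = n₀ + Σ ν·ξ):
  D: 548.7 − 1(136.1) − 1(186.6) = 226.1
  A: 0 + 1(136.1) = 136.1
  C: 0 + 2(186.6) = 373.1
  B: 0 + 2(186.6) = 373.1

373 mol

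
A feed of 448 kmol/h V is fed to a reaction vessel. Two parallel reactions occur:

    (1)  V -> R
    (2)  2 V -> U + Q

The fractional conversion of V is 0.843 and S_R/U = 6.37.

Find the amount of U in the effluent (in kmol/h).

45.1 kmol/h

Conversion of V: V consumed = 0.843 × 448 = 377.7 kmol/h = 1ξ₁ + 2ξ₂.
Selectivity: 1ξ₁ / (1ξ₂) = 6.37 → ξ₁ = 6.37 ξ₂.
Substitute: (1·6.37 + 2) ξ₂ = 377.7 → ξ₂ = 45.12 kmol/h, ξ₁ = 287.4 kmol/h.
Outlet amounts (n = n₀ + Σ ν·ξ):
  V: 448 − 1(287.4) − 2(45.12) = 70.34
  R: 0 + 1(287.4) = 287.4
  U: 0 + 1(45.12) = 45.12
  Q: 0 + 1(45.12) = 45.12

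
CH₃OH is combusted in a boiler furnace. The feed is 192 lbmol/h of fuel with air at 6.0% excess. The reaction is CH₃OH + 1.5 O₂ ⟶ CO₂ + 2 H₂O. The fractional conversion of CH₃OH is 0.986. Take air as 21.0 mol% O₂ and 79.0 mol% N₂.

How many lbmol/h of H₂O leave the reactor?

379 lbmol/h

Stoichiometric O₂ = 1.5 × 192 = 288 lbmol/h; O₂ fed = 288 × 1.060 = 305.3 lbmol/h.
N₂ fed = 305.3 × 79/21 = 1148 lbmol/h.
Fuel reacted = 0.986 × 192 → ξ = 189.3 lbmol/h.
Outlet (n = n₀ + ν ξ):
  CH₃OH: 192 − 1(189.3) = 2.688
  O₂: 305.3 − 1.5(189.3) = 21.31
  N₂: 1148 (inert)
  CO₂: 0 + 1(189.3) = 189.3
  H₂O: 0 + 2(189.3) = 378.6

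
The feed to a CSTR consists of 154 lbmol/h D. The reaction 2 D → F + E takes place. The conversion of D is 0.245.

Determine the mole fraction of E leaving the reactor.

D reacted = 0.245 × 154 = 37.73 lbmol/h; ν_D = −2, so ξ = 37.73/2 = 18.86 lbmol/h.
Outlet amounts (n = n₀ + ν ξ):
  D: 154 − 2(18.86) = 116.3
  F: 0 + 1(18.86) = 18.86
  E: 0 + 1(18.86) = 18.86
Total out = 154 lbmol/h; y_E = 18.86 / 154 = 0.1225.

0.122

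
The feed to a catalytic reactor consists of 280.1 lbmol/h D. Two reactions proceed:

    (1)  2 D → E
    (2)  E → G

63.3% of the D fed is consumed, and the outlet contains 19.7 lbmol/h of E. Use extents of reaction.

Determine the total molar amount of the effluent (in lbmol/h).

Conversion of D: D consumed = 2ξ₁ = 0.633 × 280.1 → ξ₁ = 88.65 lbmol/h.
E balance: n_E = 0 + 1ξ₁ − 1ξ₂ = 19.7 → ξ₂ = (1·88.65 − 19.7)/1 = 68.95 lbmol/h.
Outlet amounts (n = n₀ + Σ ν·ξ):
  D: 280.1 − 2(88.65) = 102.8
  E: 0 + 1(88.65) − 1(68.95) = 19.7
  G: 0 + 1(68.95) = 68.95
Total out = 102.8 + 19.7 + 68.95 = 191.4 lbmol/h.

191 lbmol/h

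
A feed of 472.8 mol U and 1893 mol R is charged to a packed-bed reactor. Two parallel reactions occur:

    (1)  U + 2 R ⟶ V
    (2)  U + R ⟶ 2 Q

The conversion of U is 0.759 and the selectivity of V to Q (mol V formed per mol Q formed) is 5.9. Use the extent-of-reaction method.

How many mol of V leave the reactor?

331 mol

Conversion of U: U consumed = 0.759 × 472.8 = 358.9 mol = 1ξ₁ + 1ξ₂.
Selectivity: 1ξ₁ / (2ξ₂) = 5.9 → ξ₁ = 11.8 ξ₂.
Substitute: (1·11.8 + 1) ξ₂ = 358.9 → ξ₂ = 28.04 mol, ξ₁ = 330.8 mol.
Outlet amounts (n = n₀ + Σ ν·ξ):
  U: 472.8 − 1(330.8) − 1(28.04) = 113.9
  R: 1893 − 2(330.8) − 1(28.04) = 1203
  V: 0 + 1(330.8) = 330.8
  Q: 0 + 2(28.04) = 56.07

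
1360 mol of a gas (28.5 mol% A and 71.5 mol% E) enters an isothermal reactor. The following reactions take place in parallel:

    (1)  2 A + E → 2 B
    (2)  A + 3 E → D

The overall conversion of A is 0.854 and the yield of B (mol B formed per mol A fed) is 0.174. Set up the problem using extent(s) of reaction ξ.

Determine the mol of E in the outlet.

148 mol

Yield of B: 2ξ₁ / 387.6 = 0.174 → ξ₁ = 33.72 mol.
Conversion of A: 2ξ₁ + 1ξ₂ = 0.854 × 387.6 = 331 → ξ₂ = 263.6 mol.
Outlet amounts (n = n₀ + Σ ν·ξ):
  A: 387.6 − 2(33.72) − 1(263.6) = 56.59
  E: 972.4 − 1(33.72) − 3(263.6) = 148
  B: 0 + 2(33.72) = 67.44
  D: 0 + 1(263.6) = 263.6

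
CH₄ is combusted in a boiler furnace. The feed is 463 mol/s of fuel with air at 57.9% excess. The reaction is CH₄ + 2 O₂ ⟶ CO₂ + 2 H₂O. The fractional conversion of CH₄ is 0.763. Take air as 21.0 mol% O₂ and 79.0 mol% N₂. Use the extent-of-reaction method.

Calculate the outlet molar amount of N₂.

Stoichiometric O₂ = 2 × 463 = 926 mol/s; O₂ fed = 926 × 1.579 = 1462 mol/s.
N₂ fed = 1462 × 79/21 = 5500 mol/s.
Fuel reacted = 0.763 × 463 → ξ = 353.3 mol/s.
Outlet (n = n₀ + ν ξ):
  CH₄: 463 − 1(353.3) = 109.7
  O₂: 1462 − 2(353.3) = 755.6
  N₂: 5500 (inert)
  CO₂: 0 + 1(353.3) = 353.3
  H₂O: 0 + 2(353.3) = 706.5

5500 mol/s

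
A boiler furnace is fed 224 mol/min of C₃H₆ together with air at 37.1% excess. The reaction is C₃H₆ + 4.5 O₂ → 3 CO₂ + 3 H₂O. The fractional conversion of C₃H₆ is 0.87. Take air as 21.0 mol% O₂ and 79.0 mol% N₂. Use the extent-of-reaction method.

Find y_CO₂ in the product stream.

Stoichiometric O₂ = 4.5 × 224 = 1008 mol/min; O₂ fed = 1008 × 1.371 = 1382 mol/min.
N₂ fed = 1382 × 79/21 = 5199 mol/min.
Fuel reacted = 0.87 × 224 → ξ = 194.9 mol/min.
Outlet (n = n₀ + ν ξ):
  C₃H₆: 224 − 1(194.9) = 29.12
  O₂: 1382 − 4.5(194.9) = 505
  N₂: 5199 (inert)
  CO₂: 0 + 3(194.9) = 584.6
  H₂O: 0 + 3(194.9) = 584.6
Total out = 6902 mol/min; y_CO₂ = 584.6 / 6902 = 0.0847.

0.0847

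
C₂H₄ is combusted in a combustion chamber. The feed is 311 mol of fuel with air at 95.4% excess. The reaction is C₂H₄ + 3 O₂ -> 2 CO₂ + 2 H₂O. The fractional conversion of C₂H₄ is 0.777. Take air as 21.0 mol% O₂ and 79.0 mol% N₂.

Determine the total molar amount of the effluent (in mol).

Stoichiometric O₂ = 3 × 311 = 933 mol; O₂ fed = 933 × 1.954 = 1823 mol.
N₂ fed = 1823 × 79/21 = 6858 mol.
Fuel reacted = 0.777 × 311 → ξ = 241.6 mol.
Outlet (n = n₀ + ν ξ):
  C₂H₄: 311 − 1(241.6) = 69.35
  O₂: 1823 − 3(241.6) = 1098
  N₂: 6858 (inert)
  CO₂: 0 + 2(241.6) = 483.3
  H₂O: 0 + 2(241.6) = 483.3
Total out = 69.35 + 1098 + 6858 + 483.3 + 483.3 = 8992 mol.

8990 mol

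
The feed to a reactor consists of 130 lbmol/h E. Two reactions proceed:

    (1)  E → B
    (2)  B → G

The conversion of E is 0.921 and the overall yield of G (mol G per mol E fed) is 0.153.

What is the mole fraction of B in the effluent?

Conversion of E: E consumed = 1ξ₁ = 0.921 × 130 → ξ₁ = 119.7 lbmol/h.
Yield of G: 1ξ₂ / 130 = 0.153 → ξ₂ = 19.89 lbmol/h.
Outlet amounts (n = n₀ + Σ ν·ξ):
  E: 130 − 1(119.7) = 10.27
  B: 0 + 1(119.7) − 1(19.89) = 99.84
  G: 0 + 1(19.89) = 19.89
Total out = 130 lbmol/h; y_B = 99.84 / 130 = 0.768.

0.768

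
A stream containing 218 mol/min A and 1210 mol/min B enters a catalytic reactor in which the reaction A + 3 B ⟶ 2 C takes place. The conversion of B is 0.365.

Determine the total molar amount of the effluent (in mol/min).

1130 mol/min

B reacted = 0.365 × 1210 = 441.6 mol/min; ν_B = −3, so ξ = 441.6/3 = 147.2 mol/min.
Outlet amounts (n = n₀ + ν ξ):
  A: 218 − 1(147.2) = 70.78
  B: 1210 − 3(147.2) = 768.4
  C: 0 + 2(147.2) = 294.4
Total out = 70.78 + 768.4 + 294.4 = 1134 mol/min.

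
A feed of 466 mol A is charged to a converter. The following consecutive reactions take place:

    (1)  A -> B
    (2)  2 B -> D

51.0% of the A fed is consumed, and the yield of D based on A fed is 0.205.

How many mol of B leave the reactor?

46.6 mol

Conversion of A: A consumed = 1ξ₁ = 0.51 × 466 → ξ₁ = 237.7 mol.
Yield of D: 1ξ₂ / 466 = 0.205 → ξ₂ = 95.53 mol.
Outlet amounts (n = n₀ + Σ ν·ξ):
  A: 466 − 1(237.7) = 228.3
  B: 0 + 1(237.7) − 2(95.53) = 46.6
  D: 0 + 1(95.53) = 95.53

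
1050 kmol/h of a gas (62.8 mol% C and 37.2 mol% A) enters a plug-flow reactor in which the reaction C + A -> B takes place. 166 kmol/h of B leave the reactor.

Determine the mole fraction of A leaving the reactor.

For B: n = n₀ + 1ξ → 166 = 0 + 1ξ, giving ξ = 166 kmol/h.
Outlet amounts (n = n₀ + ν ξ):
  C: 659.4 − 1(166) = 493.4
  A: 390.6 − 1(166) = 224.6
  B: 0 + 1(166) = 166
Total out = 884 kmol/h; y_A = 224.6 / 884 = 0.2541.

0.254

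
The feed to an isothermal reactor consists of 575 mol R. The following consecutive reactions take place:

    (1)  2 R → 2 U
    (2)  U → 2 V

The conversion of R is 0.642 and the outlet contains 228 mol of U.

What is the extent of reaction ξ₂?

Conversion of R: R consumed = 2ξ₁ = 0.642 × 575 → ξ₁ = 184.6 mol.
U balance: n_U = 0 + 2ξ₁ − 1ξ₂ = 228 → ξ₂ = (2·184.6 − 228)/1 = 141.2 mol.
Outlet amounts (n = n₀ + Σ ν·ξ):
  R: 575 − 2(184.6) = 205.8
  U: 0 + 2(184.6) − 1(141.2) = 228
  V: 0 + 2(141.2) = 282.3

ξ₂ = 141 mol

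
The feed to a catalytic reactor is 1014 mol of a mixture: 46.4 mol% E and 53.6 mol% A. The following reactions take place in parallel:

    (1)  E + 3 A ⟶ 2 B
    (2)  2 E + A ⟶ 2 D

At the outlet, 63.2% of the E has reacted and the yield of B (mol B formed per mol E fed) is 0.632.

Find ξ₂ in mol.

Yield of B: 2ξ₁ / 470.5 = 0.632 → ξ₁ = 148.7 mol.
Conversion of E: 1ξ₁ + 2ξ₂ = 0.632 × 470.5 = 297.4 → ξ₂ = 74.34 mol.
Outlet amounts (n = n₀ + Σ ν·ξ):
  E: 470.5 − 1(148.7) − 2(74.34) = 173.1
  A: 543.5 − 3(148.7) − 1(74.34) = 23.14
  B: 0 + 2(148.7) = 297.4
  D: 0 + 2(74.34) = 148.7

ξ₂ = 74.3 mol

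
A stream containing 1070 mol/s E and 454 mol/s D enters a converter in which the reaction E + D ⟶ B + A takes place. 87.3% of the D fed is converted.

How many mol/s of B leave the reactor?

D reacted = 0.873 × 454 = 396.3 mol/s; ν_D = −1, so ξ = 396.3/1 = 396.3 mol/s.
Outlet amounts (n = n₀ + ν ξ):
  E: 1070 − 1(396.3) = 673.7
  D: 454 − 1(396.3) = 57.66
  B: 0 + 1(396.3) = 396.3
  A: 0 + 1(396.3) = 396.3

396 mol/s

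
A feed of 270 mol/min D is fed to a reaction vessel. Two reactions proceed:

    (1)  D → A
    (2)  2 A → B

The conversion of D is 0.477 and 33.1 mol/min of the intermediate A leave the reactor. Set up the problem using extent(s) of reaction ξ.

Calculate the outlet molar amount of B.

Conversion of D: D consumed = 1ξ₁ = 0.477 × 270 → ξ₁ = 128.8 mol/min.
A balance: n_A = 0 + 1ξ₁ − 2ξ₂ = 33.1 → ξ₂ = (1·128.8 − 33.1)/2 = 47.84 mol/min.
Outlet amounts (n = n₀ + Σ ν·ξ):
  D: 270 − 1(128.8) = 141.2
  A: 0 + 1(128.8) − 2(47.84) = 33.1
  B: 0 + 1(47.84) = 47.84

47.8 mol/min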